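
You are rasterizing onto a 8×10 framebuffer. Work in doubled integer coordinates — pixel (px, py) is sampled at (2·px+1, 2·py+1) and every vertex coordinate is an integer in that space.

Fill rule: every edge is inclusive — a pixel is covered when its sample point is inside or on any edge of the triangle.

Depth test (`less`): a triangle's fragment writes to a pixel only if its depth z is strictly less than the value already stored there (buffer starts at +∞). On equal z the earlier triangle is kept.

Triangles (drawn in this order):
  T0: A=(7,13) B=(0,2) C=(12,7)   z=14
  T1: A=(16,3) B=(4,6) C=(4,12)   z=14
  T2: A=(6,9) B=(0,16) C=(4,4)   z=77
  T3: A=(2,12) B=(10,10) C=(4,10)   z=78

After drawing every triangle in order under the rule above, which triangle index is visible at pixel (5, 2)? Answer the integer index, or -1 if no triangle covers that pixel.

T0:
  2·area = 97
  edge (7, 13)→(0, 2): d=(-7,-11) inclusive
  edge (0, 2)→(12, 7): d=(12,5) inclusive
  edge (12, 7)→(7, 13): d=(-5,6) inclusive
    (0,1)@(1, 3): e=[4,7,86] → #
    (1,1)@(3, 3): e=[26,-3,74] → ·
    (0,2)@(1, 5): e=[-10,31,76] → ·
    (1,2)@(3, 5): e=[12,21,64] → #
    (2,2)@(5, 5): e=[34,11,52] → #
    (3,2)@(7, 5): e=[56,1,40] → #
    (4,2)@(9, 5): e=[78,-9,28] → ·
    (1,3)@(3, 7): e=[-2,45,54] → ·
    (2,3)@(5, 7): e=[20,35,42] → #
    (4,3)@(9, 7): e=[64,15,18] → #
    (5,3)@(11, 7): e=[86,5,6] → #
    (6,3)@(13, 7): e=[108,-5,-6] → ·
    (3,6)@(7, 13): e=[0,97,0] → #  [on edge]
  covered (13 px):
    · · · · · · · ·
    # · · · · · · ·
    · # # # · · · ·
    · · # # # # · ·
    · · # # # · · ·
    · · · # · · · ·
    · · · # · · · ·
    · · · · · · · ·
    · · · · · · · ·
    · · · · · · · ·
T1:
  2·area = 72  (B↔C swapped to make it positive)
  edge (16, 3)→(4, 12): d=(-12,9) inclusive
  edge (4, 12)→(4, 6): d=(0,-6) inclusive
  edge (4, 6)→(16, 3): d=(12,-3) inclusive
    (4,2)@(9, 5): e=[39,30,3] → #
    (5,2)@(11, 5): e=[21,42,9] → #
    (6,2)@(13, 5): e=[3,54,15] → #
    (7,2)@(15, 5): e=[-15,66,21] → ·
    (2,3)@(5, 7): e=[51,6,15] → #
    (3,3)@(7, 7): e=[33,18,21] → #
    (5,3)@(11, 7): e=[-3,42,33] → ·
    (6,3)@(13, 7): e=[-21,54,39] → ·
    (2,4)@(5, 9): e=[27,6,39] → #
    (4,4)@(9, 9): e=[-9,30,51] → ·
    (2,5)@(5, 11): e=[3,6,63] → #
    (3,5)@(7, 11): e=[-15,18,69] → ·
  covered (9 px):
    · · · · · · · ·
    · · · · · · · ·
    · · · · # # # ·
    · · # # # · · ·
    · · # # · · · ·
    · · # · · · · ·
    · · · · · · · ·
    · · · · · · · ·
    · · · · · · · ·
    · · · · · · · ·
T2:
  2·area = 44
  edge (6, 9)→(0, 16): d=(-6,7) inclusive
  edge (0, 16)→(4, 4): d=(4,-12) inclusive
  edge (4, 4)→(6, 9): d=(2,5) inclusive
    (2,0)@(5, 1): e=[55,0,-11] → ·  [on edge]
    (1,3)@(3, 7): e=[33,0,11] → #  [on edge]
    (2,3)@(5, 7): e=[19,24,1] → #
    (3,3)@(7, 7): e=[5,48,-9] → ·
    (1,4)@(3, 9): e=[21,8,15] → #
    (3,4)@(7, 9): e=[-7,56,-5] → ·
    (1,5)@(3, 11): e=[9,16,19] → #
    (2,5)@(5, 11): e=[-5,40,9] → ·
    (0,6)@(1, 13): e=[11,0,33] → #  [on edge]
    (1,6)@(3, 13): e=[-3,24,23] → ·
    (0,7)@(1, 15): e=[-1,8,37] → ·
  covered (6 px):
    · · · · · · · ·
    · · · · · · · ·
    · · · · · · · ·
    · # # · · · · ·
    · # # · · · · ·
    · # · · · · · ·
    # · · · · · · ·
    · · · · · · · ·
    · · · · · · · ·
    · · · · · · · ·
T3:
  2·area = 12  (B↔C swapped to make it positive)
  edge (2, 12)→(4, 10): d=(2,-2) inclusive
  edge (4, 10)→(10, 10): d=(6,0) inclusive
  edge (10, 10)→(2, 12): d=(-8,2) inclusive
    (6,0)@(13, 1): e=[0,-54,66] → ·  [on edge]
    (5,1)@(11, 3): e=[0,-42,54] → ·  [on edge]
    (4,2)@(9, 5): e=[0,-30,42] → ·  [on edge]
    (3,3)@(7, 7): e=[0,-18,30] → ·  [on edge]
    (2,4)@(5, 9): e=[0,-6,18] → ·  [on edge]
    (1,5)@(3, 11): e=[0,6,6] → #  [on edge]
    (2,5)@(5, 11): e=[4,6,2] → #
    (3,5)@(7, 11): e=[8,6,-2] → ·
    (0,6)@(1, 13): e=[0,18,-6] → ·  [on edge]
    (1,6)@(3, 13): e=[4,18,-10] → ·
    (2,6)@(5, 13): e=[8,18,-14] → ·
  covered (2 px):
    · · · · · · · ·
    · · · · · · · ·
    · · · · · · · ·
    · · · · · · · ·
    · · · · · · · ·
    · # # · · · · ·
    · · · · · · · ·
    · · · · · · · ·
    · · · · · · · ·
    · · · · · · · ·

Z-buffer (winner per pixel, '.' = empty):
  . . . . . . . .
  0 . . . . . . .
  . 0 0 0 1 1 1 .
  . 2 0 0 0 0 . .
  . 2 0 0 0 . . .
  . 2 1 0 . . . .
  2 . . 0 . . . .
  . . . . . . . .
  . . . . . . . .
  . . . . . . . .

Final: 1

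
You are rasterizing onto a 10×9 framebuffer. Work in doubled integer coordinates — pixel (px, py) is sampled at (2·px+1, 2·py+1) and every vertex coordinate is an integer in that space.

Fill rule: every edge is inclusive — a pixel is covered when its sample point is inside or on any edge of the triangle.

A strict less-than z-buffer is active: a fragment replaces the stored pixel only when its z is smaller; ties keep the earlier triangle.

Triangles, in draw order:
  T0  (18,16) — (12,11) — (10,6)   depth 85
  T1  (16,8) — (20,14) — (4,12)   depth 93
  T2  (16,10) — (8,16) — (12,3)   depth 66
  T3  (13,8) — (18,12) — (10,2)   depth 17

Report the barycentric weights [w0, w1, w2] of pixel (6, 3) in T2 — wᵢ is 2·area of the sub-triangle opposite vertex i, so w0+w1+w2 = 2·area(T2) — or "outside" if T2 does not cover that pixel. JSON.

T0:
  2·area = 20
  edge (18, 16)→(12, 11): d=(-6,-5) inclusive
  edge (12, 11)→(10, 6): d=(-2,-5) inclusive
  edge (10, 6)→(18, 16): d=(8,10) inclusive
    (6,5)@(13, 11): e=[5,5,10] → █
    (7,5)@(15, 11): e=[15,15,-10] → ·
    (6,6)@(13, 13): e=[-7,1,26] → ·
    (7,6)@(15, 13): e=[3,11,6] → █
    (8,6)@(17, 13): e=[13,21,-14] → ·
    (7,7)@(15, 15): e=[-9,7,22] → ·
    (8,7)@(17, 15): e=[1,17,2] → █
    (9,7)@(19, 15): e=[11,27,-18] → ·
    (8,8)@(17, 17): e=[-11,13,18] → ·
  covered (3 px):
    · · · · · · · · · ·
    · · · · · · · · · ·
    · · · · · · · · · ·
    · · · · · · · · · ·
    · · · · · · · · · ·
    · · · · · · █ · · ·
    · · · · · · · █ · ·
    · · · · · · · · █ ·
    · · · · · · · · · ·
T1:
  2·area = 88
  edge (16, 8)→(20, 14): d=(4,6) inclusive
  edge (20, 14)→(4, 12): d=(-16,-2) inclusive
  edge (4, 12)→(16, 8): d=(12,-4) inclusive
    (9,3)@(19, 7): e=[-22,110,0] → ·  [on edge]
    (6,4)@(13, 9): e=[22,66,0] → █  [on edge]
    (7,4)@(15, 9): e=[10,70,8] → █
    (8,4)@(17, 9): e=[-2,74,16] → ·
    (3,5)@(7, 11): e=[66,22,0] → █  [on edge]
    (4,5)@(9, 11): e=[54,26,8] → █
    (5,5)@(11, 11): e=[42,30,16] → █
    (8,5)@(17, 11): e=[6,42,40] → █
    (9,5)@(19, 11): e=[-6,46,48] → ·
    (0,6)@(1, 13): e=[110,-22,0] → ·  [on edge]
    (3,6)@(7, 13): e=[74,-10,24] → ·
    (4,6)@(9, 13): e=[62,-6,32] → ·
  covered (12 px):
    · · · · · · · · · ·
    · · · · · · · · · ·
    · · · · · · · · · ·
    · · · · · · · · · ·
    · · · · · · █ █ · ·
    · · · █ █ █ █ █ █ ·
    · · · · · · █ █ █ █
    · · · · · · · · · ·
    · · · · · · · · · ·
T2:
  2·area = 80
  edge (16, 10)→(8, 16): d=(-8,6) inclusive
  edge (8, 16)→(12, 3): d=(4,-13) inclusive
  edge (12, 3)→(16, 10): d=(4,7) inclusive
    (6,2)@(13, 5): e=[58,21,1] → █
    (7,2)@(15, 5): e=[46,47,-13] → ·
    (5,3)@(11, 7): e=[54,3,23] → █
    (7,3)@(15, 7): e=[30,55,-5] → ·
    (5,4)@(11, 9): e=[38,11,31] → █
    (7,4)@(15, 9): e=[14,63,3] → █
    (8,4)@(17, 9): e=[2,89,-11] → ·
    (5,5)@(11, 11): e=[22,19,39] → █
    (7,5)@(15, 11): e=[-2,71,11] → ·
    (4,6)@(9, 13): e=[18,1,61] → █
    (6,6)@(13, 13): e=[-6,53,33] → ·
    (4,7)@(9, 15): e=[2,9,69] → █
  covered (11 px):
    · · · · · · · · · ·
    · · · · · · · · · ·
    · · · · · · █ · · ·
    · · · · · █ █ · · ·
    · · · · · █ █ █ · ·
    · · · · · █ █ · · ·
    · · · · █ █ · · · ·
    · · · · █ · · · · ·
    · · · · · · · · · ·
T3:
  2·area = 18  (B↔C swapped to make it positive)
  edge (13, 8)→(10, 2): d=(-3,-6) inclusive
  edge (10, 2)→(18, 12): d=(8,10) inclusive
  edge (18, 12)→(13, 8): d=(-5,-4) inclusive
    (6,3)@(13, 7): e=[3,10,5] → █
    (7,3)@(15, 7): e=[15,-10,13] → ·
    (6,4)@(13, 9): e=[-3,26,-5] → ·
    (7,4)@(15, 9): e=[9,6,3] → █
    (8,4)@(17, 9): e=[21,-14,11] → ·
    (7,5)@(15, 11): e=[3,22,-7] → ·
    (8,5)@(17, 11): e=[15,2,1] → █
    (9,5)@(19, 11): e=[27,-18,9] → ·
    (8,6)@(17, 13): e=[9,18,-9] → ·
  covered (3 px):
    · · · · · · · · · ·
    · · · · · · · · · ·
    · · · · · · · · · ·
    · · · · · · █ · · ·
    · · · · · · · █ · ·
    · · · · · · · · █ ·
    · · · · · · · · · ·
    · · · · · · · · · ·
    · · · · · · · · · ·

Result: [29,9,42]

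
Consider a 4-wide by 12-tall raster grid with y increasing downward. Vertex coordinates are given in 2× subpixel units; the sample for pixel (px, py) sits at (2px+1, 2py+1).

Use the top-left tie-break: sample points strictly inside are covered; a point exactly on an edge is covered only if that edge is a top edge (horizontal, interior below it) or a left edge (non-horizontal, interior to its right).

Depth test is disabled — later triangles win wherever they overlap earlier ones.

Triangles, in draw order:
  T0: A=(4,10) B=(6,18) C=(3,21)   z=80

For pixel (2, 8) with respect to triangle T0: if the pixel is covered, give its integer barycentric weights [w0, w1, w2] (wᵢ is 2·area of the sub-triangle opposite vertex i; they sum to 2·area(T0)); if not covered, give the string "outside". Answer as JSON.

T0:
  2·area = 30
  edge (4, 10)→(6, 18): d=(2,8) right/bottom  bias=-1
  edge (6, 18)→(3, 21): d=(-3,3) right/bottom  bias=-1
  edge (3, 21)→(4, 10): d=(1,-11) top-left  bias=+0
    (2,7)@(5, 15): e=[2,12,16] → █
    (3,7)@(7, 15): e=[-14,6,38] → ·
    (2,8)@(5, 17): e=[6,6,18] → █
    (3,8)@(7, 17): e=[-10,0,40] → ·  [on edge]
    (2,9)@(5, 19): e=[10,0,20] → ·  [on edge]
    (1,10)@(3, 21): e=[30,0,0] → ·  [on edge]
    (0,11)@(1, 23): e=[50,0,-20] → ·  [on edge]
  covered (2 px):
    · · · ·
    · · · ·
    · · · ·
    · · · ·
    · · · ·
    · · · ·
    · · · ·
    · · █ ·
    · · █ ·
    · · · ·
    · · · ·
    · · · ·

Answer: [6,18,6]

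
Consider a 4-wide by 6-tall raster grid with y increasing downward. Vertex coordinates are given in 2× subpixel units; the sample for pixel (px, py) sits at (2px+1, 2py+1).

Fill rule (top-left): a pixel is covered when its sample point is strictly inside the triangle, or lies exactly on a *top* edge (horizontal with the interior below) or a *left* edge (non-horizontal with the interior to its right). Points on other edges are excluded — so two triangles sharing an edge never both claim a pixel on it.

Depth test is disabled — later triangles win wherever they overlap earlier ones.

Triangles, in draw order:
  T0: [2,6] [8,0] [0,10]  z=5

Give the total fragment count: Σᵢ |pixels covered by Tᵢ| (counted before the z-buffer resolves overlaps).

T0:
  2·area = 12
  edge (2, 6)→(8, 0): d=(6,-6) top-left  bias=+0
  edge (8, 0)→(0, 10): d=(-8,10) right/bottom  bias=-1
  edge (0, 10)→(2, 6): d=(2,-4) top-left  bias=+0
    (3,0)@(7, 1): e=[0,2,10] → #  [on edge]
    (2,1)@(5, 3): e=[0,6,6] → #  [on edge]
    (3,1)@(7, 3): e=[12,-14,14] → ·
    (1,2)@(3, 5): e=[0,10,2] → #  [on edge]
    (2,2)@(5, 5): e=[12,-10,10] → ·
    (0,3)@(1, 7): e=[0,14,-2] → ·  [on edge]
    (1,3)@(3, 7): e=[12,-6,6] → ·
  covered (3 px):
    · · · #
    · · # ·
    · # · ·
    · · · ·
    · · · ·
    · · · ·

Result: 3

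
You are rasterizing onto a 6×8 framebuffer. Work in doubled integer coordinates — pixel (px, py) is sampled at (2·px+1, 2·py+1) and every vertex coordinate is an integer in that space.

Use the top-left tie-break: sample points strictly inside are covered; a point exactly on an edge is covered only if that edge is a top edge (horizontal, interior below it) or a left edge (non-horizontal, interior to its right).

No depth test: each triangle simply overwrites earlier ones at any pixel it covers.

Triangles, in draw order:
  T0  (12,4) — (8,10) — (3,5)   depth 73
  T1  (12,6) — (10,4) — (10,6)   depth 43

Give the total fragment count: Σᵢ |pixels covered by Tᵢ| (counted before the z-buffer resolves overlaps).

T0:
  2·area = 50
  edge (12, 4)→(8, 10): d=(-4,6) right/bottom  bias=-1
  edge (8, 10)→(3, 5): d=(-5,-5) top-left  bias=+0
  edge (3, 5)→(12, 4): d=(9,-1) top-left  bias=+0
    (0,1)@(1, 3): e=[70,0,-20] → ·  [on edge]
    (1,2)@(3, 5): e=[50,0,0] → █  [on edge]
    (2,2)@(5, 5): e=[38,10,2] → █
    (3,2)@(7, 5): e=[26,20,4] → █
    (4,2)@(9, 5): e=[14,30,6] → █
    (5,2)@(11, 5): e=[2,40,8] → █
    (1,3)@(3, 7): e=[42,-10,18] → ·
    (2,3)@(5, 7): e=[30,0,20] → █  [on edge]
    (5,3)@(11, 7): e=[-6,30,26] → ·
    (2,4)@(5, 9): e=[22,-10,38] → ·
    (3,4)@(7, 9): e=[10,0,40] → █  [on edge]
    (4,4)@(9, 9): e=[-2,10,42] → ·
    (4,5)@(9, 11): e=[-10,0,60] → ·  [on edge]
    (5,6)@(11, 13): e=[-30,0,80] → ·  [on edge]
  covered (9 px):
    · · · · · ·
    · · · · · ·
    · █ █ █ █ █
    · · █ █ █ ·
    · · · █ · ·
    · · · · · ·
    · · · · · ·
    · · · · · ·
T1:
  2·area = 4  (B↔C swapped to make it positive)
  edge (12, 6)→(10, 6): d=(-2,0) right/bottom  bias=-1
  edge (10, 6)→(10, 4): d=(0,-2) top-left  bias=+0
  edge (10, 4)→(12, 6): d=(2,2) right/bottom  bias=-1
    (3,0)@(7, 1): e=[10,-6,0] → ·  [on edge]
    (4,1)@(9, 3): e=[6,-2,0] → ·  [on edge]
    (5,2)@(11, 5): e=[2,2,0] → ·  [on edge]
  covered (0 px):
    · · · · · ·
    · · · · · ·
    · · · · · ·
    · · · · · ·
    · · · · · ·
    · · · · · ·
    · · · · · ·
    · · · · · ·

Answer: 9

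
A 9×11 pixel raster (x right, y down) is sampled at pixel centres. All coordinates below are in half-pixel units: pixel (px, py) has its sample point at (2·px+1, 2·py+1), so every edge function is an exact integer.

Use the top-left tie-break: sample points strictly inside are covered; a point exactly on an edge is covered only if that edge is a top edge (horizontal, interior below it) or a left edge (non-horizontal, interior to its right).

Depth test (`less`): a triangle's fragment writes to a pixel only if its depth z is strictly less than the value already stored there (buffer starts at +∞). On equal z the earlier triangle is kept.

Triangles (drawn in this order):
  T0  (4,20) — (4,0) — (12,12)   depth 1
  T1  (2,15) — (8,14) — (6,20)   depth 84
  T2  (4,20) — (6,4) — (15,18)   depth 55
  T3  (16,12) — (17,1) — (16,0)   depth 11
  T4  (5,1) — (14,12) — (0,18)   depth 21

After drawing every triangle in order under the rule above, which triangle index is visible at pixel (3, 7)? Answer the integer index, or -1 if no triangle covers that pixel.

T0:
  2·area = 160
  edge (4, 20)→(4, 0): d=(0,-20) top-left  bias=+0
  edge (4, 0)→(12, 12): d=(8,12) right/bottom  bias=-1
  edge (12, 12)→(4, 20): d=(-8,8) right/bottom  bias=-1
    (2,1)@(5, 3): e=[20,12,128] → #
    (3,1)@(7, 3): e=[60,-12,112] → ·
    (2,2)@(5, 5): e=[20,28,112] → #
    (3,2)@(7, 5): e=[60,4,96] → #
    (4,2)@(9, 5): e=[100,-20,80] → ·
    (2,3)@(5, 7): e=[20,44,96] → #
    (4,3)@(9, 7): e=[100,-4,64] → ·
    (8,3)@(17, 7): e=[260,-100,0] → ·  [on edge]
    (2,4)@(5, 9): e=[20,60,80] → #
    (4,4)@(9, 9): e=[100,12,48] → #
    (5,4)@(11, 9): e=[140,-12,32] → ·
    (7,4)@(15, 9): e=[220,-60,0] → ·  [on edge]
    (6,5)@(13, 11): e=[180,-20,0] → ·  [on edge]
    (5,6)@(11, 13): e=[140,20,0] → ·  [on edge]
    (4,7)@(9, 15): e=[100,60,0] → ·  [on edge]
    (3,8)@(7, 17): e=[60,100,0] → ·  [on edge]
    (2,9)@(5, 19): e=[20,140,0] → ·  [on edge]
    (1,10)@(3, 21): e=[-20,180,0] → ·  [on edge]
  covered (18 px):
    · · · · · · · · ·
    · · # · · · · · ·
    · · # # · · · · ·
    · · # # · · · · ·
    · · # # # · · · ·
    · · # # # # · · ·
    · · # # # · · · ·
    · · # # · · · · ·
    · · # · · · · · ·
    · · · · · · · · ·
    · · · · · · · · ·
T1:
  2·area = 34
  edge (2, 15)→(8, 14): d=(6,-1) top-left  bias=+0
  edge (8, 14)→(6, 20): d=(-2,6) right/bottom  bias=-1
  edge (6, 20)→(2, 15): d=(-4,-5) top-left  bias=+0
    (5,2)@(11, 5): e=[-51,0,85] → ·  [on edge]
    (4,5)@(9, 11): e=[-17,0,51] → ·  [on edge]
    (1,7)@(3, 15): e=[1,28,5] → #
    (2,7)@(5, 15): e=[3,16,15] → #
    (3,7)@(7, 15): e=[5,4,25] → #
    (4,7)@(9, 15): e=[7,-8,35] → ·
    (1,8)@(3, 17): e=[13,24,-3] → ·
    (2,8)@(5, 17): e=[15,12,7] → #
    (3,8)@(7, 17): e=[17,0,17] → ·  [on edge]
    (2,9)@(5, 19): e=[27,8,-1] → ·
  covered (4 px):
    · · · · · · · · ·
    · · · · · · · · ·
    · · · · · · · · ·
    · · · · · · · · ·
    · · · · · · · · ·
    · · · · · · · · ·
    · · · · · · · · ·
    · # # # · · · · ·
    · · # · · · · · ·
    · · · · · · · · ·
    · · · · · · · · ·
T2:
  2·area = 172
  edge (4, 20)→(6, 4): d=(2,-16) top-left  bias=+0
  edge (6, 4)→(15, 18): d=(9,14) right/bottom  bias=-1
  edge (15, 18)→(4, 20): d=(-11,2) right/bottom  bias=-1
    (3,3)@(7, 7): e=[22,13,137] → #
    (4,3)@(9, 7): e=[54,-15,133] → ·
    (3,4)@(7, 9): e=[26,31,115] → #
    (4,4)@(9, 9): e=[58,3,111] → #
    (5,4)@(11, 9): e=[90,-25,107] → ·
    (3,5)@(7, 11): e=[30,49,93] → #
    (5,5)@(11, 11): e=[94,-7,85] → ·
    (2,6)@(5, 13): e=[2,95,75] → #
    (5,6)@(11, 13): e=[98,11,63] → #
    (6,6)@(13, 13): e=[130,-17,59] → ·
    (2,7)@(5, 15): e=[6,113,53] → #
    (6,7)@(13, 15): e=[134,1,37] → #
  covered (22 px):
    · · · · · · · · ·
    · · · · · · · · ·
    · · · · · · · · ·
    · · · # · · · · ·
    · · · # # · · · ·
    · · · # # · · · ·
    · · # # # # · · ·
    · · # # # # # · ·
    · · # # # # # · ·
    · · # # # · · · ·
    · · · · · · · · ·
T3:
  2·area = 12  (B↔C swapped to make it positive)
  edge (16, 12)→(16, 0): d=(0,-12) top-left  bias=+0
  edge (16, 0)→(17, 1): d=(1,1) right/bottom  bias=-1
  edge (17, 1)→(16, 12): d=(-1,11) right/bottom  bias=-1
    (8,0)@(17, 1): e=[12,0,0] → ·  [on edge]
  covered (0 px):
    · · · · · · · · ·
    · · · · · · · · ·
    · · · · · · · · ·
    · · · · · · · · ·
    · · · · · · · · ·
    · · · · · · · · ·
    · · · · · · · · ·
    · · · · · · · · ·
    · · · · · · · · ·
    · · · · · · · · ·
    · · · · · · · · ·
T4:
  2·area = 208
  edge (5, 1)→(14, 12): d=(9,11) right/bottom  bias=-1
  edge (14, 12)→(0, 18): d=(-14,6) right/bottom  bias=-1
  edge (0, 18)→(5, 1): d=(5,-17) top-left  bias=+0
    (2,0)@(5, 1): e=[0,208,0] → ·  [on edge]
    (2,1)@(5, 3): e=[18,180,10] → #
    (3,1)@(7, 3): e=[-4,168,44] → ·
    (2,2)@(5, 5): e=[36,152,20] → #
    (3,2)@(7, 5): e=[14,140,54] → #
    (4,2)@(9, 5): e=[-8,128,88] → ·
    (2,3)@(5, 7): e=[54,124,30] → #
    (4,3)@(9, 7): e=[10,100,98] → #
    (5,3)@(11, 7): e=[-12,88,132] → ·
    (1,4)@(3, 9): e=[94,108,6] → #
    (5,4)@(11, 9): e=[6,60,142] → #
    (6,4)@(13, 9): e=[-16,48,176] → ·
    (3,7)@(7, 15): e=[104,0,104] → ·  [on edge]
  covered (26 px):
    · · · · · · · · ·
    · · # · · · · · ·
    · · # # · · · · ·
    · · # # # · · · ·
    · # # # # # · · ·
    · # # # # # # · ·
    · # # # # # · · ·
    # # # · · · · · ·
    # · · · · · · · ·
    · · · · · · · · ·
    · · · · · · · · ·

Z-buffer (winner per pixel, '.' = empty):
  . . . . . . . . .
  . . 0 . . . . . .
  . . 0 0 . . . . .
  . . 0 0 4 . . . .
  . 4 0 0 0 4 . . .
  . 4 0 0 0 0 4 . .
  . 4 0 0 0 4 . . .
  4 4 0 0 2 2 2 . .
  4 . 0 2 2 2 2 . .
  . . 2 2 2 . . . .
  . . . . . . . . .

Answer: 0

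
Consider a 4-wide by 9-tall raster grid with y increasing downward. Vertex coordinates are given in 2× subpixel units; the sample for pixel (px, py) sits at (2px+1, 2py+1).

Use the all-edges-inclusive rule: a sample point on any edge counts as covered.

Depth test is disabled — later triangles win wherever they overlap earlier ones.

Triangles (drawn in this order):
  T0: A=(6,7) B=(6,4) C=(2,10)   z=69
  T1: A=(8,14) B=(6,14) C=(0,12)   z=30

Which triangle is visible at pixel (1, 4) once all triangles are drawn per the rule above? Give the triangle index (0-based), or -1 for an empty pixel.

T0:
  2·area = 12  (B↔C swapped to make it positive)
  edge (6, 7)→(2, 10): d=(-4,3) inclusive
  edge (2, 10)→(6, 4): d=(4,-6) inclusive
  edge (6, 4)→(6, 7): d=(0,3) inclusive
    (2,3)@(5, 7): e=[3,6,3] → X
    (3,3)@(7, 7): e=[-3,18,-3] → .
    (1,4)@(3, 9): e=[1,2,9] → X
    (2,4)@(5, 9): e=[-5,14,3] → .
    (1,5)@(3, 11): e=[-7,10,9] → .
  covered (2 px):
    . . . .
    . . . .
    . . . .
    . . X .
    . X . .
    . . . .
    . . . .
    . . . .
    . . . .
T1:
  2·area = 4
  edge (8, 14)→(6, 14): d=(-2,0) inclusive
  edge (6, 14)→(0, 12): d=(-6,-2) inclusive
  edge (0, 12)→(8, 14): d=(8,2) inclusive
    (1,6)@(3, 13): e=[2,0,2] → X  [on edge]
    (2,6)@(5, 13): e=[2,4,-2] → .
    (1,7)@(3, 15): e=[-2,-12,18] → .
  covered (1 px):
    . . . .
    . . . .
    . . . .
    . . . .
    . . . .
    . . . .
    . X . .
    . . . .
    . . . .

Z-buffer (winner per pixel, '.' = empty):
  . . . .
  . . . .
  . . . .
  . . 0 .
  . 0 . .
  . . . .
  . 1 . .
  . . . .
  . . . .

Result: 0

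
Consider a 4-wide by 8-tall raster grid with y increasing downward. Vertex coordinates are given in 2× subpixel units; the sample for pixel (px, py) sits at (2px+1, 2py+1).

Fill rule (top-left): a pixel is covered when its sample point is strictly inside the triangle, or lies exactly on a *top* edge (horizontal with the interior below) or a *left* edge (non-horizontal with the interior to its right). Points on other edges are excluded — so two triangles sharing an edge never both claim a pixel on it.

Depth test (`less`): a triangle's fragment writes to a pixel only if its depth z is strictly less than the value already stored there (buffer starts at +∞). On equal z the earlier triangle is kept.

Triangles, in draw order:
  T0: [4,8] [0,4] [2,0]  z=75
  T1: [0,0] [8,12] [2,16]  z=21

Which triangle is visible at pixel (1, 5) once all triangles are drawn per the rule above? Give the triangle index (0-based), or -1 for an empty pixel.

T0:
  2·area = 24
  edge (4, 8)→(0, 4): d=(-4,-4) top-left  bias=+0
  edge (0, 4)→(2, 0): d=(2,-4) top-left  bias=+0
  edge (2, 0)→(4, 8): d=(2,8) right/bottom  bias=-1
    (0,1)@(1, 3): e=[8,2,14] → #
    (1,1)@(3, 3): e=[16,10,-2] → ·
    (0,2)@(1, 5): e=[0,6,18] → #  [on edge]
    (1,2)@(3, 5): e=[8,14,2] → #
    (2,2)@(5, 5): e=[16,22,-14] → ·
    (0,3)@(1, 7): e=[-8,10,22] → ·
    (1,3)@(3, 7): e=[0,18,6] → #  [on edge]
    (2,3)@(5, 7): e=[8,26,-10] → ·
    (1,4)@(3, 9): e=[-8,22,10] → ·
    (2,4)@(5, 9): e=[0,30,-6] → ·  [on edge]
    (3,5)@(7, 11): e=[0,42,-18] → ·  [on edge]
  covered (4 px):
    · · · ·
    # · · ·
    # # · ·
    · # · ·
    · · · ·
    · · · ·
    · · · ·
    · · · ·
T1:
  2·area = 104
  edge (0, 0)→(8, 12): d=(8,12) right/bottom  bias=-1
  edge (8, 12)→(2, 16): d=(-6,4) right/bottom  bias=-1
  edge (2, 16)→(0, 0): d=(-2,-16) top-left  bias=+0
    (0,1)@(1, 3): e=[12,82,10] → #
    (1,1)@(3, 3): e=[-12,74,42] → ·
    (0,2)@(1, 5): e=[28,70,6] → #
    (1,2)@(3, 5): e=[4,62,38] → #
    (2,2)@(5, 5): e=[-20,54,70] → ·
    (0,3)@(1, 7): e=[44,58,2] → #
    (2,3)@(5, 7): e=[-4,42,66] → ·
    (0,4)@(1, 9): e=[60,46,-2] → ·
    (1,4)@(3, 9): e=[36,38,30] → #
    (2,4)@(5, 9): e=[12,30,62] → #
    (3,4)@(7, 9): e=[-12,22,94] → ·
    (1,5)@(3, 11): e=[52,26,26] → #
  covered (13 px):
    · · · ·
    # · · ·
    # # · ·
    # # · ·
    · # # ·
    · # # #
    · # # ·
    · # · ·

Z-buffer (winner per pixel, '.' = empty):
  . . . .
  1 . . .
  1 1 . .
  1 1 . .
  . 1 1 .
  . 1 1 1
  . 1 1 .
  . 1 . .

Result: 1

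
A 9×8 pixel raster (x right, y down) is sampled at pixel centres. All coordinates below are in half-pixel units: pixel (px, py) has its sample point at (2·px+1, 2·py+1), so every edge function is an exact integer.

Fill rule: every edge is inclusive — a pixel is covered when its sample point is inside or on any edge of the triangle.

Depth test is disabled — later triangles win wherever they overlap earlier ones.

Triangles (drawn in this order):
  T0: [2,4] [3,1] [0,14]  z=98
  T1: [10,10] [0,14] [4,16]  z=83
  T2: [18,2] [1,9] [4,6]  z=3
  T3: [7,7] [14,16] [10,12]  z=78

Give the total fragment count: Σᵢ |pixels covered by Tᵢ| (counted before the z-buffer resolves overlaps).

T0:
  2·area = 4
  edge (2, 4)→(3, 1): d=(1,-3) inclusive
  edge (3, 1)→(0, 14): d=(-3,13) inclusive
  edge (0, 14)→(2, 4): d=(2,-10) inclusive
    (1,0)@(3, 1): e=[0,0,4] → █  [on edge]
    (2,0)@(5, 1): e=[6,-26,24] → ·
    (1,1)@(3, 3): e=[2,-6,8] → ·
    (0,3)@(1, 7): e=[0,8,-4] → ·  [on edge]
    (0,4)@(1, 9): e=[2,2,0] → █  [on edge]
    (1,4)@(3, 9): e=[8,-24,20] → ·
    (0,5)@(1, 11): e=[4,-4,4] → ·
  covered (2 px):
    · █ · · · · · · ·
    · · · · · · · · ·
    · · · · · · · · ·
    · · · · · · · · ·
    █ · · · · · · · ·
    · · · · · · · · ·
    · · · · · · · · ·
    · · · · · · · · ·
T1:
  2·area = 36  (B↔C swapped to make it positive)
  edge (10, 10)→(4, 16): d=(-6,6) inclusive
  edge (4, 16)→(0, 14): d=(-4,-2) inclusive
  edge (0, 14)→(10, 10): d=(10,-4) inclusive
    (8,1)@(17, 3): e=[0,78,-42] → ·  [on edge]
    (7,2)@(15, 5): e=[0,66,-30] → ·  [on edge]
    (6,3)@(13, 7): e=[0,54,-18] → ·  [on edge]
    (5,4)@(11, 9): e=[0,42,-6] → ·  [on edge]
    (4,5)@(9, 11): e=[0,30,6] → █  [on edge]
    (5,5)@(11, 11): e=[-12,34,14] → ·
    (1,6)@(3, 13): e=[24,10,2] → █
    (2,6)@(5, 13): e=[12,14,10] → █
    (3,6)@(7, 13): e=[0,18,18] → █  [on edge]
    (4,6)@(9, 13): e=[-12,22,26] → ·
    (1,7)@(3, 15): e=[12,2,22] → █
    (2,7)@(5, 15): e=[0,6,30] → █  [on edge]
  covered (6 px):
    · · · · · · · · ·
    · · · · · · · · ·
    · · · · · · · · ·
    · · · · · · · · ·
    · · · · · · · · ·
    · · · · █ · · · ·
    · █ █ █ · · · · ·
    · █ █ · · · · · ·
T2:
  2·area = 30
  edge (18, 2)→(1, 9): d=(-17,7) inclusive
  edge (1, 9)→(4, 6): d=(3,-3) inclusive
  edge (4, 6)→(18, 2): d=(14,-4) inclusive
    (4,0)@(9, 1): e=[80,0,-50] → ·  [on edge]
    (3,1)@(7, 3): e=[60,0,-30] → ·  [on edge]
    (7,1)@(15, 3): e=[4,24,2] → █
    (8,1)@(17, 3): e=[-10,30,10] → ·
    (2,2)@(5, 5): e=[40,0,-10] → ·  [on edge]
    (4,2)@(9, 5): e=[12,12,6] → █
    (5,2)@(11, 5): e=[-2,18,14] → ·
    (7,2)@(15, 5): e=[-30,30,30] → ·
    (1,3)@(3, 7): e=[20,0,10] → █  [on edge]
    (2,3)@(5, 7): e=[6,6,18] → █
    (3,3)@(7, 7): e=[-8,12,26] → ·
    (4,3)@(9, 7): e=[-22,18,34] → ·
    (0,4)@(1, 9): e=[0,0,30] → █  [on edge]
  covered (5 px):
    · · · · · · · · ·
    · · · · · · · █ ·
    · · · · █ · · · ·
    · █ █ · · · · · ·
    █ · · · · · · · ·
    · · · · · · · · ·
    · · · · · · · · ·
    · · · · · · · · ·
T3:
  2·area = 8
  edge (7, 7)→(14, 16): d=(7,9) inclusive
  edge (14, 16)→(10, 12): d=(-4,-4) inclusive
  edge (10, 12)→(7, 7): d=(-3,-5) inclusive
    (0,1)@(1, 3): e=[26,0,-18] → ·  [on edge]
    (1,2)@(3, 5): e=[22,0,-14] → ·  [on edge]
    (2,3)@(5, 7): e=[18,0,-10] → ·  [on edge]
    (3,3)@(7, 7): e=[0,8,0] → █  [on edge]
    (4,3)@(9, 7): e=[-18,16,10] → ·
    (3,4)@(7, 9): e=[14,0,-6] → ·  [on edge]
    (4,5)@(9, 11): e=[10,0,-2] → ·  [on edge]
    (5,6)@(11, 13): e=[6,0,2] → █  [on edge]
    (6,6)@(13, 13): e=[-12,8,12] → ·
    (5,7)@(11, 15): e=[20,-8,-4] → ·
    (6,7)@(13, 15): e=[2,0,6] → █  [on edge]
    (7,7)@(15, 15): e=[-16,8,16] → ·
  covered (3 px):
    · · · · · · · · ·
    · · · · · · · · ·
    · · · · · · · · ·
    · · · █ · · · · ·
    · · · · · · · · ·
    · · · · · · · · ·
    · · · · · █ · · ·
    · · · · · · █ · ·

Result: 16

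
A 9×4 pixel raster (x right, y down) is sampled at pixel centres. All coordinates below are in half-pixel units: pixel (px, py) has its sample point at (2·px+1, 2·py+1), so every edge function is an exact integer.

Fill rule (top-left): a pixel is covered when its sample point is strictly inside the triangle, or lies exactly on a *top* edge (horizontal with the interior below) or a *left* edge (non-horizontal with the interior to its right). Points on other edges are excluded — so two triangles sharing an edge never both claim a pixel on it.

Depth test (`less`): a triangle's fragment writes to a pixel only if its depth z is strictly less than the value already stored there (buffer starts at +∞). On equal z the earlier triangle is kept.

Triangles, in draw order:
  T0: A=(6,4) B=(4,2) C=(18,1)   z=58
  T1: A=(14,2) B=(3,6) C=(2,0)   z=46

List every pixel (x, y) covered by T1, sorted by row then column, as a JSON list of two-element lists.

T0:
  2·area = 30
  edge (6, 4)→(4, 2): d=(-2,-2) top-left  bias=+0
  edge (4, 2)→(18, 1): d=(14,-1) top-left  bias=+0
  edge (18, 1)→(6, 4): d=(-12,3) right/bottom  bias=-1
    (1,0)@(3, 1): e=[0,-15,45] → ·  [on edge]
    (2,1)@(5, 3): e=[0,15,15] → #  [on edge]
    (3,1)@(7, 3): e=[4,17,9] → #
    (4,1)@(9, 3): e=[8,19,3] → #
    (5,1)@(11, 3): e=[12,21,-3] → ·
    (2,2)@(5, 5): e=[-4,43,-9] → ·
    (3,2)@(7, 5): e=[0,45,-15] → ·  [on edge]
    (4,2)@(9, 5): e=[4,47,-21] → ·
    (4,3)@(9, 7): e=[0,75,-45] → ·  [on edge]
  covered (3 px):
    · · · · · · · · ·
    · · # # # · · · ·
    · · · · · · · · ·
    · · · · · · · · ·
T1:
  2·area = 70
  edge (14, 2)→(3, 6): d=(-11,4) right/bottom  bias=-1
  edge (3, 6)→(2, 0): d=(-1,-6) top-left  bias=+0
  edge (2, 0)→(14, 2): d=(12,2) right/bottom  bias=-1
    (1,0)@(3, 1): e=[55,5,10] → #
    (2,0)@(5, 1): e=[47,17,6] → #
    (3,0)@(7, 1): e=[39,29,2] → #
    (4,0)@(9, 1): e=[31,41,-2] → ·
    (1,1)@(3, 3): e=[33,3,34] → #
    (4,1)@(9, 3): e=[9,39,22] → #
    (5,1)@(11, 3): e=[1,51,18] → #
    (6,1)@(13, 3): e=[-7,63,14] → ·
    (1,2)@(3, 5): e=[11,1,58] → #
    (3,2)@(7, 5): e=[-5,25,50] → ·
    (4,2)@(9, 5): e=[-13,37,46] → ·
    (5,2)@(11, 5): e=[-21,49,42] → ·
  covered (10 px):
    · # # # · · · · ·
    · # # # # # · · ·
    · # # · · · · · ·
    · · · · · · · · ·

Answer: [[1,0],[2,0],[3,0],[1,1],[2,1],[3,1],[4,1],[5,1],[1,2],[2,2]]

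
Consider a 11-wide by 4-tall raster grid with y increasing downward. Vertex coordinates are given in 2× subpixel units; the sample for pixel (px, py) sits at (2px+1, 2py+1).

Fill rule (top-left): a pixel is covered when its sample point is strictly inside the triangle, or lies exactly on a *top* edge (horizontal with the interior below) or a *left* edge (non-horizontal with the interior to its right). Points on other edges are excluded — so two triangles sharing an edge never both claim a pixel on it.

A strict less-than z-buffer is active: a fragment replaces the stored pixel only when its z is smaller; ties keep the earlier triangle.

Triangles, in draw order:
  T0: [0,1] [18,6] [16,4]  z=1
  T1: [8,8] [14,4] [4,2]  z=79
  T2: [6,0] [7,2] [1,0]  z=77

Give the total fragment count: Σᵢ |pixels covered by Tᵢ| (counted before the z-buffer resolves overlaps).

T0:
  2·area = 26  (B↔C swapped to make it positive)
  edge (0, 1)→(16, 4): d=(16,3) right/bottom  bias=-1
  edge (16, 4)→(18, 6): d=(2,2) right/bottom  bias=-1
  edge (18, 6)→(0, 1): d=(-18,-5) top-left  bias=+0
    (6,0)@(13, 1): e=[-39,0,65] → ·  [on edge]
    (4,1)@(9, 3): e=[5,12,9] → #
    (5,1)@(11, 3): e=[-1,8,19] → ·
    (7,1)@(15, 3): e=[-13,0,39] → ·  [on edge]
    (4,2)@(9, 5): e=[37,16,-27] → ·
    (7,2)@(15, 5): e=[19,4,3] → #
    (8,2)@(17, 5): e=[13,0,13] → ·  [on edge]
    (7,3)@(15, 7): e=[51,8,-33] → ·
    (9,3)@(19, 7): e=[39,0,-13] → ·  [on edge]
  covered (2 px):
    · · · · · · · · · · ·
    · · · · # · · · · · ·
    · · · · · · · # · · ·
    · · · · · · · · · · ·
T1:
  2·area = 52  (B↔C swapped to make it positive)
  edge (8, 8)→(4, 2): d=(-4,-6) top-left  bias=+0
  edge (4, 2)→(14, 4): d=(10,2) right/bottom  bias=-1
  edge (14, 4)→(8, 8): d=(-6,4) right/bottom  bias=-1
    (2,1)@(5, 3): e=[2,8,42] → #
    (3,1)@(7, 3): e=[14,4,34] → #
    (4,1)@(9, 3): e=[26,0,26] → ·  [on edge]
    (2,2)@(5, 5): e=[-6,28,30] → ·
    (3,2)@(7, 5): e=[6,24,22] → #
    (4,2)@(9, 5): e=[18,20,14] → #
    (5,2)@(11, 5): e=[30,16,6] → #
    (6,2)@(13, 5): e=[42,12,-2] → ·
    (9,2)@(19, 5): e=[78,0,-26] → ·  [on edge]
    (3,3)@(7, 7): e=[-2,44,10] → ·
    (4,3)@(9, 7): e=[10,40,2] → #
    (5,3)@(11, 7): e=[22,36,-6] → ·
  covered (6 px):
    · · · · · · · · · · ·
    · · # # · · · · · · ·
    · · · # # # · · · · ·
    · · · · # · · · · · ·
T2:
  2·area = 10
  edge (6, 0)→(7, 2): d=(1,2) right/bottom  bias=-1
  edge (7, 2)→(1, 0): d=(-6,-2) top-left  bias=+0
  edge (1, 0)→(6, 0): d=(5,0) top-left  bias=+0
    (2,0)@(5, 1): e=[3,2,5] → #
    (3,0)@(7, 1): e=[-1,6,5] → ·
    (2,1)@(5, 3): e=[5,-10,15] → ·
  covered (1 px):
    · · # · · · · · · · ·
    · · · · · · · · · · ·
    · · · · · · · · · · ·
    · · · · · · · · · · ·

Final: 9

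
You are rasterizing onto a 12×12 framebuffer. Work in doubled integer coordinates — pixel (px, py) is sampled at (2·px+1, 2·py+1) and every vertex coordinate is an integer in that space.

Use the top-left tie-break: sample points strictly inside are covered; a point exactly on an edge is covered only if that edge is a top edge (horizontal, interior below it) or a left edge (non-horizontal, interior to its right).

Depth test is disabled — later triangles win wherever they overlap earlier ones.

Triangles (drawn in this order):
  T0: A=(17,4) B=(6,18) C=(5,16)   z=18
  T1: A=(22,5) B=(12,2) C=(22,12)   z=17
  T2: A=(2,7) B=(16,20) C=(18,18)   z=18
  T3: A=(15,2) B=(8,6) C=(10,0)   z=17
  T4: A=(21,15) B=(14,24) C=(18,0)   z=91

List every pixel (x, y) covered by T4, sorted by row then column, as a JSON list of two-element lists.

T0:
  2·area = 36
  edge (17, 4)→(6, 18): d=(-11,14) right/bottom  bias=-1
  edge (6, 18)→(5, 16): d=(-1,-2) top-left  bias=+0
  edge (5, 16)→(17, 4): d=(12,-12) top-left  bias=+0
    (6,4)@(13, 9): e=[1,23,12] → #
    (7,4)@(15, 9): e=[-27,27,36] → ·
    (5,5)@(11, 11): e=[7,17,12] → #
    (6,5)@(13, 11): e=[-21,21,36] → ·
    (4,6)@(9, 13): e=[13,11,12] → #
    (5,6)@(11, 13): e=[-15,15,36] → ·
    (3,7)@(7, 15): e=[19,5,12] → #
    (4,7)@(9, 15): e=[-9,9,36] → ·
    (3,8)@(7, 17): e=[-3,3,36] → ·
  covered (4 px):
    · · · · · · · · · · · ·
    · · · · · · · · · · · ·
    · · · · · · · · · · · ·
    · · · · · · · · · · · ·
    · · · · · · # · · · · ·
    · · · · · # · · · · · ·
    · · · · # · · · · · · ·
    · · · # · · · · · · · ·
    · · · · · · · · · · · ·
    · · · · · · · · · · · ·
    · · · · · · · · · · · ·
    · · · · · · · · · · · ·
T1:
  2·area = 70  (B↔C swapped to make it positive)
  edge (22, 5)→(22, 12): d=(0,7) right/bottom  bias=-1
  edge (22, 12)→(12, 2): d=(-10,-10) top-left  bias=+0
  edge (12, 2)→(22, 5): d=(10,3) right/bottom  bias=-1
    (5,0)@(11, 1): e=[77,0,-7] → ·  [on edge]
    (6,1)@(13, 3): e=[63,0,7] → #  [on edge]
    (7,1)@(15, 3): e=[49,20,1] → #
    (8,1)@(17, 3): e=[35,40,-5] → ·
    (6,2)@(13, 5): e=[63,-20,27] → ·
    (7,2)@(15, 5): e=[49,0,21] → #  [on edge]
    (8,2)@(17, 5): e=[35,20,15] → #
    (9,2)@(19, 5): e=[21,40,9] → #
    (10,2)@(21, 5): e=[7,60,3] → #
    (11,2)@(23, 5): e=[-7,80,-3] → ·
    (7,3)@(15, 7): e=[49,-20,41] → ·
    (8,3)@(17, 7): e=[35,0,35] → #  [on edge]
    (9,4)@(19, 9): e=[21,0,49] → #  [on edge]
    (10,5)@(21, 11): e=[7,0,63] → #  [on edge]
    (11,6)@(23, 13): e=[-7,0,77] → ·  [on edge]
  covered (12 px):
    · · · · · · · · · · · ·
    · · · · · · # # · · · ·
    · · · · · · · # # # # ·
    · · · · · · · · # # # ·
    · · · · · · · · · # # ·
    · · · · · · · · · · # ·
    · · · · · · · · · · · ·
    · · · · · · · · · · · ·
    · · · · · · · · · · · ·
    · · · · · · · · · · · ·
    · · · · · · · · · · · ·
    · · · · · · · · · · · ·
T2:
  2·area = 54  (B↔C swapped to make it positive)
  edge (2, 7)→(18, 18): d=(16,11) right/bottom  bias=-1
  edge (18, 18)→(16, 20): d=(-2,2) right/bottom  bias=-1
  edge (16, 20)→(2, 7): d=(-14,-13) top-left  bias=+0
    (3,5)@(7, 11): e=[9,36,9] → #
    (4,5)@(9, 11): e=[-13,32,35] → ·
    (3,6)@(7, 13): e=[41,32,-19] → ·
    (4,6)@(9, 13): e=[19,28,7] → #
    (5,6)@(11, 13): e=[-3,24,33] → ·
    (11,6)@(23, 13): e=[-135,0,189] → ·  [on edge]
    (4,7)@(9, 15): e=[51,24,-21] → ·
    (5,7)@(11, 15): e=[29,20,5] → #
    (6,7)@(13, 15): e=[7,16,31] → #
    (7,7)@(15, 15): e=[-15,12,57] → ·
    (10,7)@(21, 15): e=[-81,0,135] → ·  [on edge]
    (5,8)@(11, 17): e=[61,16,-23] → ·
    (9,8)@(19, 17): e=[-27,0,81] → ·  [on edge]
    (8,9)@(17, 19): e=[27,0,27] → ·  [on edge]
    (7,10)@(15, 21): e=[81,0,-27] → ·  [on edge]
    (6,11)@(13, 23): e=[135,0,-81] → ·  [on edge]
  covered (7 px):
    · · · · · · · · · · · ·
    · · · · · · · · · · · ·
    · · · · · · · · · · · ·
    · · · · · · · · · · · ·
    · · · · · · · · · · · ·
    · · · # · · · · · · · ·
    · · · · # · · · · · · ·
    · · · · · # # · · · · ·
    · · · · · · # # · · · ·
    · · · · · · · # · · · ·
    · · · · · · · · · · · ·
    · · · · · · · · · · · ·
T3:
  2·area = 34
  edge (15, 2)→(8, 6): d=(-7,4) right/bottom  bias=-1
  edge (8, 6)→(10, 0): d=(2,-6) top-left  bias=+0
  edge (10, 0)→(15, 2): d=(5,2) right/bottom  bias=-1
    (5,0)@(11, 1): e=[23,8,3] → #
    (6,0)@(13, 1): e=[15,20,-1] → ·
    (4,1)@(9, 3): e=[17,0,17] → #  [on edge]
    (6,1)@(13, 3): e=[1,24,9] → #
    (7,1)@(15, 3): e=[-7,36,5] → ·
    (4,2)@(9, 5): e=[3,4,27] → #
    (5,2)@(11, 5): e=[-5,16,23] → ·
    (6,2)@(13, 5): e=[-13,28,19] → ·
    (4,3)@(9, 7): e=[-11,8,37] → ·
    (3,4)@(7, 9): e=[-17,0,51] → ·  [on edge]
    (2,7)@(5, 15): e=[-51,0,85] → ·  [on edge]
    (1,10)@(3, 21): e=[-85,0,119] → ·  [on edge]
  covered (5 px):
    · · · · · # · · · · · ·
    · · · · # # # · · · · ·
    · · · · # · · · · · · ·
    · · · · · · · · · · · ·
    · · · · · · · · · · · ·
    · · · · · · · · · · · ·
    · · · · · · · · · · · ·
    · · · · · · · · · · · ·
    · · · · · · · · · · · ·
    · · · · · · · · · · · ·
    · · · · · · · · · · · ·
    · · · · · · · · · · · ·
T4:
  2·area = 132
  edge (21, 15)→(14, 24): d=(-7,9) right/bottom  bias=-1
  edge (14, 24)→(18, 0): d=(4,-24) top-left  bias=+0
  edge (18, 0)→(21, 15): d=(3,15) right/bottom  bias=-1
    (9,2)@(19, 5): e=[88,44,0] → ·  [on edge]
    (8,3)@(17, 7): e=[92,4,36] → #
    (9,3)@(19, 7): e=[74,52,6] → #
    (10,3)@(21, 7): e=[56,100,-24] → ·
    (8,4)@(17, 9): e=[78,12,42] → #
    (10,4)@(21, 9): e=[42,108,-18] → ·
    (8,5)@(17, 11): e=[64,20,48] → #
    (10,5)@(21, 11): e=[28,116,-12] → ·
    (8,6)@(17, 13): e=[50,28,54] → #
    (10,6)@(21, 13): e=[14,124,-6] → ·
    (8,7)@(17, 15): e=[36,36,60] → #
    (10,7)@(21, 15): e=[0,132,0] → ·  [on edge]
  covered (15 px):
    · · · · · · · · · · · ·
    · · · · · · · · · · · ·
    · · · · · · · · · · · ·
    · · · · · · · · # # · ·
    · · · · · · · · # # · ·
    · · · · · · · · # # · ·
    · · · · · · · · # # · ·
    · · · · · · · · # # · ·
    · · · · · · · · # # · ·
    · · · · · · · # # · · ·
    · · · · · · · # · · · ·
    · · · · · · · · · · · ·

Answer: [[8,3],[9,3],[8,4],[9,4],[8,5],[9,5],[8,6],[9,6],[8,7],[9,7],[8,8],[9,8],[7,9],[8,9],[7,10]]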